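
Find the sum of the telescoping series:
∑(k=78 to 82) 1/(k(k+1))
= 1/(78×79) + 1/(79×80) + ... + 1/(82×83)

Partial fractions: 1/(k(k+1)) = 1/k - 1/(k+1)
The series telescopes:
= (1/78 - 1/79) + (1/79 - 1/80) + ... + (1/82 - 1/83)
= 1/78 - 1/83
= 5/6474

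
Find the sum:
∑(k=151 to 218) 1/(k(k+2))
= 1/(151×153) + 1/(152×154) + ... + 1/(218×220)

Partial fractions: 1/(k(k+2)) = (1/2)[1/k - 1/(k+2)]
Telescoping leaves the first two and last two terms:
= (1/2)[1/151 + 1/152 - 1/219 - 1/220]
= 1130653/552913680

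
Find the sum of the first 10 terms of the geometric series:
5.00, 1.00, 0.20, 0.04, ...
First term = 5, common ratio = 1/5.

Sₙ = a(1 - rⁿ) / (1 - r)
S_10 = 5(1 - (1/5)^10) / (1 - (1/5))
S_10 = 5(1 - (1/9765625)) / (4/5)
S_10 = 2441406/390625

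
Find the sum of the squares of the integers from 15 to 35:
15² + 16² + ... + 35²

Use ∑_{k=1}^{n} k² = n(n+1)(2n+1)/6, then subtract the first 14 terms.
∑_{k=1}^{35} k² = 35×36×71/6 = 14910
∑_{k=1}^{14} k² = 14×15×29/6 = 1015
∑_{k=15}^{35} k² = 14910 - 1015 = 13895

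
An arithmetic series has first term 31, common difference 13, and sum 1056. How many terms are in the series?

Using S = n/2 × [2a + (n-1)d]
1056 = n/2 × [2(31) + (n-1)(13)]
1056 = n/2 × [62 + 13n - 13]
2112 = n × [49 + 13n]
13n² + (49)n - 2112 = 0
Discriminant: Δ = (49)² - 4(13)(-2112) = 2401 + 109824 = 112225
√Δ = 335
n = [-(49) + √Δ] / (2·13) = (-49 + 335) / 26 = 286 / 26 = 11
(The negative root is discarded since n must be a positive integer.)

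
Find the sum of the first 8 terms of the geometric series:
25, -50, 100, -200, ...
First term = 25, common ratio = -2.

Sₙ = a(1 - rⁿ) / (1 - r)
S_8 = 25(1 - (-2)^8) / (1 - (-2))
S_8 = 25(1 - 256) / (3)
S_8 = -2125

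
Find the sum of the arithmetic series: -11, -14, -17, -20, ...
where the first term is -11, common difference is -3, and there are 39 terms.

Sₙ = n/2 × (first + last)
Last term = a + (n-1)d = -11 + (39-1)×(-3) = -125
S_39 = 39/2 × (-11 + (-125))
S_39 = 39/2 × (-136) = -2652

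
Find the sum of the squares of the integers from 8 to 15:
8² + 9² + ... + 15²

Use ∑_{k=1}^{n} k² = n(n+1)(2n+1)/6, then subtract the first 7 terms.
∑_{k=1}^{15} k² = 15×16×31/6 = 1240
∑_{k=1}^{7} k² = 7×8×15/6 = 140
∑_{k=8}^{15} k² = 1240 - 140 = 1100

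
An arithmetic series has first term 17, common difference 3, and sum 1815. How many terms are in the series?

Using S = n/2 × [2a + (n-1)d]
1815 = n/2 × [2(17) + (n-1)(3)]
1815 = n/2 × [34 + 3n - 3]
3630 = n × [31 + 3n]
3n² + (31)n - 3630 = 0
Discriminant: Δ = (31)² - 4(3)(-3630) = 961 + 43560 = 44521
√Δ = 211
n = [-(31) + √Δ] / (2·3) = (-31 + 211) / 6 = 180 / 6 = 30
(The negative root is discarded since n must be a positive integer.)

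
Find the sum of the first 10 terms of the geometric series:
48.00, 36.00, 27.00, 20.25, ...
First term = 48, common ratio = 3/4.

Sₙ = a(1 - rⁿ) / (1 - r)
S_10 = 48(1 - (3/4)^10) / (1 - (3/4))
S_10 = 48(1 - (59049/1048576)) / (1/4)
S_10 = 2968581/16384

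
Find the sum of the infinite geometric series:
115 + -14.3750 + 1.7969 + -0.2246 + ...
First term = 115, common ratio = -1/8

For |r| < 1, S = a / (1 - r)
S = 115 / (1 - (-1/8))
S = 115 / (9/8)
S = 920/9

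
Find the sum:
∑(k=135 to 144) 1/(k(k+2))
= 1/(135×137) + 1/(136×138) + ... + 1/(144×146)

Partial fractions: 1/(k(k+2)) = (1/2)[1/k - 1/(k+2)]
Telescoping leaves the first two and last two terms:
= (1/2)[1/135 + 1/136 - 1/145 - 1/146]
= 39431/77736240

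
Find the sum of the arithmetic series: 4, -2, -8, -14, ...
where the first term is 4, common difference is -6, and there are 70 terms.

Sₙ = n/2 × (first + last)
Last term = a + (n-1)d = 4 + (70-1)×(-6) = -410
S_70 = 70/2 × (4 + (-410))
S_70 = 70/2 × (-406) = -14210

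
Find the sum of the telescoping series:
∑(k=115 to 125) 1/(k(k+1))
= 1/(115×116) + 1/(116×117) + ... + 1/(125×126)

Partial fractions: 1/(k(k+1)) = 1/k - 1/(k+1)
The series telescopes:
= (1/115 - 1/116) + (1/116 - 1/117) + ... + (1/125 - 1/126)
= 1/115 - 1/126
= 11/14490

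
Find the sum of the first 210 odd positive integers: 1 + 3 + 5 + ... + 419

Sum of first n odd numbers = n²
= 210²
= 44100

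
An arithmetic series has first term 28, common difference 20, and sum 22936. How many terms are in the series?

Using S = n/2 × [2a + (n-1)d]
22936 = n/2 × [2(28) + (n-1)(20)]
22936 = n/2 × [56 + 20n - 20]
45872 = n × [36 + 20n]
20n² + (36)n - 45872 = 0
Discriminant: Δ = (36)² - 4(20)(-45872) = 1296 + 3669760 = 3671056
√Δ = 1916
n = [-(36) + √Δ] / (2·20) = (-36 + 1916) / 40 = 1880 / 40 = 47
(The negative root is discarded since n must be a positive integer.)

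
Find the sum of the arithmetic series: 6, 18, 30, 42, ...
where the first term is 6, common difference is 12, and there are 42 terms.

Sₙ = n/2 × (first + last)
Last term = a + (n-1)d = 6 + (42-1)×12 = 498
S_42 = 42/2 × (6 + 498)
S_42 = 42/2 × 504 = 10584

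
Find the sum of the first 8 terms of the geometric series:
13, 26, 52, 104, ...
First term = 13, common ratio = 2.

Sₙ = a(1 - rⁿ) / (1 - r)
S_8 = 13(1 - 2^8) / (1 - 2)
S_8 = 13(1 - 256) / (-1)
S_8 = 3315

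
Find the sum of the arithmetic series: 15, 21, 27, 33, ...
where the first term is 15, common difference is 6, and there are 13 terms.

Sₙ = n/2 × (first + last)
Last term = a + (n-1)d = 15 + (13-1)×6 = 87
S_13 = 13/2 × (15 + 87)
S_13 = 13/2 × 102 = 663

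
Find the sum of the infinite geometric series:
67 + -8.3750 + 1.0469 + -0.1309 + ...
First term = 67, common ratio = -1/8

For |r| < 1, S = a / (1 - r)
S = 67 / (1 - (-1/8))
S = 67 / (9/8)
S = 536/9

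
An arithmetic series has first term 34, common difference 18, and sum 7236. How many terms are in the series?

Using S = n/2 × [2a + (n-1)d]
7236 = n/2 × [2(34) + (n-1)(18)]
7236 = n/2 × [68 + 18n - 18]
14472 = n × [50 + 18n]
18n² + (50)n - 14472 = 0
Discriminant: Δ = (50)² - 4(18)(-14472) = 2500 + 1041984 = 1044484
√Δ = 1022
n = [-(50) + √Δ] / (2·18) = (-50 + 1022) / 36 = 972 / 36 = 27
(The negative root is discarded since n must be a positive integer.)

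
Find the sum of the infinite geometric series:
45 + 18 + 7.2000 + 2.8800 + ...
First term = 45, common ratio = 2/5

For |r| < 1, S = a / (1 - r)
S = 45 / (1 - (2/5))
S = 45 / (3/5)
S = 75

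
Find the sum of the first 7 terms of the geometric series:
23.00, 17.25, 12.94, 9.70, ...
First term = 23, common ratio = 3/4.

Sₙ = a(1 - rⁿ) / (1 - r)
S_7 = 23(1 - (3/4)^7) / (1 - (3/4))
S_7 = 23(1 - (2187/16384)) / (1/4)
S_7 = 326531/4096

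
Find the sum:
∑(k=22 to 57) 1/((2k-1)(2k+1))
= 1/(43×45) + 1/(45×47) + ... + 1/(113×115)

Partial fractions: 1/((2k-1)(2k+1)) = (1/2)[1/(2k-1) - 1/(2k+1)]
The series telescopes:
= (1/2)[1/43 - 1/115]
= 36/4945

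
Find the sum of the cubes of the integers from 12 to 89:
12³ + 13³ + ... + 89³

Use ∑_{k=1}^{n} k³ = [n(n+1)/2]², then subtract the first 11 terms.
∑_{k=1}^{89} k³ = [89×90/2]² = 4005² = 16040025
∑_{k=1}^{11} k³ = [11×12/2]² = 66² = 4356
∑_{k=12}^{89} k³ = 16040025 - 4356 = 16035669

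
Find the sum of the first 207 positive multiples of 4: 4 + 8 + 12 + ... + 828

Factor out 4: = 4(1 + 2 + ... + 207) = 4 × n(n+1)/2
= 4 × 207×208/2
= 4 × 21528
= 86112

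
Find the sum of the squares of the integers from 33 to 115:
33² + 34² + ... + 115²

Use ∑_{k=1}^{n} k² = n(n+1)(2n+1)/6, then subtract the first 32 terms.
∑_{k=1}^{115} k² = 115×116×231/6 = 513590
∑_{k=1}^{32} k² = 32×33×65/6 = 11440
∑_{k=33}^{115} k² = 513590 - 11440 = 502150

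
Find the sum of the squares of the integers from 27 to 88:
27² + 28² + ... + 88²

Use ∑_{k=1}^{n} k² = n(n+1)(2n+1)/6, then subtract the first 26 terms.
∑_{k=1}^{88} k² = 88×89×177/6 = 231044
∑_{k=1}^{26} k² = 26×27×53/6 = 6201
∑_{k=27}^{88} k² = 231044 - 6201 = 224843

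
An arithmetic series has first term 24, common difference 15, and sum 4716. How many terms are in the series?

Using S = n/2 × [2a + (n-1)d]
4716 = n/2 × [2(24) + (n-1)(15)]
4716 = n/2 × [48 + 15n - 15]
9432 = n × [33 + 15n]
15n² + (33)n - 9432 = 0
Discriminant: Δ = (33)² - 4(15)(-9432) = 1089 + 565920 = 567009
√Δ = 753
n = [-(33) + √Δ] / (2·15) = (-33 + 753) / 30 = 720 / 30 = 24
(The negative root is discarded since n must be a positive integer.)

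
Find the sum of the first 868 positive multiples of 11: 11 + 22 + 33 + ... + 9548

Factor out 11: = 11(1 + 2 + ... + 868) = 11 × n(n+1)/2
= 11 × 868×869/2
= 11 × 377146
= 4148606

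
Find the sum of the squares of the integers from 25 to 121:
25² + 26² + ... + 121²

Use ∑_{k=1}^{n} k² = n(n+1)(2n+1)/6, then subtract the first 24 terms.
∑_{k=1}^{121} k² = 121×122×243/6 = 597861
∑_{k=1}^{24} k² = 24×25×49/6 = 4900
∑_{k=25}^{121} k² = 597861 - 4900 = 592961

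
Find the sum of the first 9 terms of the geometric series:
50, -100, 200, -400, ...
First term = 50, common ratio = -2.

Sₙ = a(1 - rⁿ) / (1 - r)
S_9 = 50(1 - (-2)^9) / (1 - (-2))
S_9 = 50(1 - (-512)) / (3)
S_9 = 8550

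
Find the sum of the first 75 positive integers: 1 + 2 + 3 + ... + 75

Formula: ∑k = n(n+1)/2
= 75×76/2
= 5700/2
= 2850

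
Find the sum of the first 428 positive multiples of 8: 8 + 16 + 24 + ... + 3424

Factor out 8: = 8(1 + 2 + ... + 428) = 8 × n(n+1)/2
= 8 × 428×429/2
= 8 × 91806
= 734448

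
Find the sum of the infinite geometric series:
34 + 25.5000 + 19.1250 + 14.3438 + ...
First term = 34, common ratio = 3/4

For |r| < 1, S = a / (1 - r)
S = 34 / (1 - (3/4))
S = 34 / (1/4)
S = 136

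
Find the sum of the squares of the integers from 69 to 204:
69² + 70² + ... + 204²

Use ∑_{k=1}^{n} k² = n(n+1)(2n+1)/6, then subtract the first 68 terms.
∑_{k=1}^{204} k² = 204×205×409/6 = 2850730
∑_{k=1}^{68} k² = 68×69×137/6 = 107134
∑_{k=69}^{204} k² = 2850730 - 107134 = 2743596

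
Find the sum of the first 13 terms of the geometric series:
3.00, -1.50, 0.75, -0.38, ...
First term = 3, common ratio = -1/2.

Sₙ = a(1 - rⁿ) / (1 - r)
S_13 = 3(1 - (-1/2)^13) / (1 - (-1/2))
S_13 = 3(1 - (-1/8192)) / (3/2)
S_13 = 8193/4096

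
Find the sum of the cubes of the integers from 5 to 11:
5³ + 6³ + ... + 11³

Use ∑_{k=1}^{n} k³ = [n(n+1)/2]², then subtract the first 4 terms.
∑_{k=1}^{11} k³ = [11×12/2]² = 66² = 4356
∑_{k=1}^{4} k³ = [4×5/2]² = 10² = 100
∑_{k=5}^{11} k³ = 4356 - 100 = 4256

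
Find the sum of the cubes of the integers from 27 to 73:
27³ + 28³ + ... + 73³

Use ∑_{k=1}^{n} k³ = [n(n+1)/2]², then subtract the first 26 terms.
∑_{k=1}^{73} k³ = [73×74/2]² = 2701² = 7295401
∑_{k=1}^{26} k³ = [26×27/2]² = 351² = 123201
∑_{k=27}^{73} k³ = 7295401 - 123201 = 7172200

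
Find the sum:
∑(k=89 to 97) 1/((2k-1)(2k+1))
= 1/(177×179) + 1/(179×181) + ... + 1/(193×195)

Partial fractions: 1/((2k-1)(2k+1)) = (1/2)[1/(2k-1) - 1/(2k+1)]
The series telescopes:
= (1/2)[1/177 - 1/195]
= 1/3835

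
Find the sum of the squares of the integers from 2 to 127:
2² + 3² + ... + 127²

Use ∑_{k=1}^{n} k² = n(n+1)(2n+1)/6, then subtract the first 1 terms.
∑_{k=1}^{127} k² = 127×128×255/6 = 690880
∑_{k=1}^{1} k² = 1×2×3/6 = 1
∑_{k=2}^{127} k² = 690880 - 1 = 690879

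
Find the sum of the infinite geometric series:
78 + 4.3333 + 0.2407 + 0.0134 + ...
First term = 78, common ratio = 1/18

For |r| < 1, S = a / (1 - r)
S = 78 / (1 - (1/18))
S = 78 / (17/18)
S = 1404/17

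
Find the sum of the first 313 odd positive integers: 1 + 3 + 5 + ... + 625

Sum of first n odd numbers = n²
= 313²
= 97969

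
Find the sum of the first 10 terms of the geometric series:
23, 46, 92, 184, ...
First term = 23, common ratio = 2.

Sₙ = a(1 - rⁿ) / (1 - r)
S_10 = 23(1 - 2^10) / (1 - 2)
S_10 = 23(1 - 1024) / (-1)
S_10 = 23529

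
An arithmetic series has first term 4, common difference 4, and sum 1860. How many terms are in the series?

Using S = n/2 × [2a + (n-1)d]
1860 = n/2 × [2(4) + (n-1)(4)]
1860 = n/2 × [8 + 4n - 4]
3720 = n × [4 + 4n]
4n² + (4)n - 3720 = 0
Discriminant: Δ = (4)² - 4(4)(-3720) = 16 + 59520 = 59536
√Δ = 244
n = [-(4) + √Δ] / (2·4) = (-4 + 244) / 8 = 240 / 8 = 30
(The negative root is discarded since n must be a positive integer.)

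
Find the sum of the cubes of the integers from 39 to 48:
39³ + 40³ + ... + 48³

Use ∑_{k=1}^{n} k³ = [n(n+1)/2]², then subtract the first 38 terms.
∑_{k=1}^{48} k³ = [48×49/2]² = 1176² = 1382976
∑_{k=1}^{38} k³ = [38×39/2]² = 741² = 549081
∑_{k=39}^{48} k³ = 1382976 - 549081 = 833895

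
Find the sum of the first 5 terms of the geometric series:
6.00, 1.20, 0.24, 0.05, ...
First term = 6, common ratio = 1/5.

Sₙ = a(1 - rⁿ) / (1 - r)
S_5 = 6(1 - (1/5)^5) / (1 - (1/5))
S_5 = 6(1 - (1/3125)) / (4/5)
S_5 = 4686/625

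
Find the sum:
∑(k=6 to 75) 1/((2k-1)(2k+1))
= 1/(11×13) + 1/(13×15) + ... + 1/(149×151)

Partial fractions: 1/((2k-1)(2k+1)) = (1/2)[1/(2k-1) - 1/(2k+1)]
The series telescopes:
= (1/2)[1/11 - 1/151]
= 70/1661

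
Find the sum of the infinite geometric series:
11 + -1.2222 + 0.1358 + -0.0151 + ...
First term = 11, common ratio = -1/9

For |r| < 1, S = a / (1 - r)
S = 11 / (1 - (-1/9))
S = 11 / (10/9)
S = 99/10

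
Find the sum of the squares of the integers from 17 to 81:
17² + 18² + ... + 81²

Use ∑_{k=1}^{n} k² = n(n+1)(2n+1)/6, then subtract the first 16 terms.
∑_{k=1}^{81} k² = 81×82×163/6 = 180441
∑_{k=1}^{16} k² = 16×17×33/6 = 1496
∑_{k=17}^{81} k² = 180441 - 1496 = 178945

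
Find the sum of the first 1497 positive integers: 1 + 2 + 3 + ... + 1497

Formula: ∑k = n(n+1)/2
= 1497×1498/2
= 2242506/2
= 1121253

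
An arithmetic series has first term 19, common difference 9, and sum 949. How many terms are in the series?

Using S = n/2 × [2a + (n-1)d]
949 = n/2 × [2(19) + (n-1)(9)]
949 = n/2 × [38 + 9n - 9]
1898 = n × [29 + 9n]
9n² + (29)n - 1898 = 0
Discriminant: Δ = (29)² - 4(9)(-1898) = 841 + 68328 = 69169
√Δ = 263
n = [-(29) + √Δ] / (2·9) = (-29 + 263) / 18 = 234 / 18 = 13
(The negative root is discarded since n must be a positive integer.)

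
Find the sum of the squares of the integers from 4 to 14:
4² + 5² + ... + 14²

Use ∑_{k=1}^{n} k² = n(n+1)(2n+1)/6, then subtract the first 3 terms.
∑_{k=1}^{14} k² = 14×15×29/6 = 1015
∑_{k=1}^{3} k² = 3×4×7/6 = 14
∑_{k=4}^{14} k² = 1015 - 14 = 1001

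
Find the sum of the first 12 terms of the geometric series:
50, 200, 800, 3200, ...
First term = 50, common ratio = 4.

Sₙ = a(1 - rⁿ) / (1 - r)
S_12 = 50(1 - 4^12) / (1 - 4)
S_12 = 50(1 - 16777216) / (-3)
S_12 = 279620250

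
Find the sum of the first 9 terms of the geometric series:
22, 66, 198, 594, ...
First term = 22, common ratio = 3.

Sₙ = a(1 - rⁿ) / (1 - r)
S_9 = 22(1 - 3^9) / (1 - 3)
S_9 = 22(1 - 19683) / (-2)
S_9 = 216502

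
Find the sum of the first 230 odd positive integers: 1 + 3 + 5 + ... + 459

Sum of first n odd numbers = n²
= 230²
= 52900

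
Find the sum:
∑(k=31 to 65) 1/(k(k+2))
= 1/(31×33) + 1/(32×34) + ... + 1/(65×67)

Partial fractions: 1/(k(k+2)) = (1/2)[1/k - 1/(k+2)]
Telescoping leaves the first two and last two terms:
= (1/2)[1/31 + 1/32 - 1/66 - 1/67]
= 73325/4386624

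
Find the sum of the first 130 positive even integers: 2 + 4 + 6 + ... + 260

Sum of first n even numbers = n(n+1)
= 130×131
= 17030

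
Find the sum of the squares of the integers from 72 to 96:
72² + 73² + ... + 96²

Use ∑_{k=1}^{n} k² = n(n+1)(2n+1)/6, then subtract the first 71 terms.
∑_{k=1}^{96} k² = 96×97×193/6 = 299536
∑_{k=1}^{71} k² = 71×72×143/6 = 121836
∑_{k=72}^{96} k² = 299536 - 121836 = 177700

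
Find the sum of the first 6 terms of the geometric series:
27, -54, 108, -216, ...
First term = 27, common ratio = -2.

Sₙ = a(1 - rⁿ) / (1 - r)
S_6 = 27(1 - (-2)^6) / (1 - (-2))
S_6 = 27(1 - 64) / (3)
S_6 = -567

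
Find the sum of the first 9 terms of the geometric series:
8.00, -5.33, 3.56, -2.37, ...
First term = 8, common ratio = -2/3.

Sₙ = a(1 - rⁿ) / (1 - r)
S_9 = 8(1 - (-2/3)^9) / (1 - (-2/3))
S_9 = 8(1 - (-512/19683)) / (5/3)
S_9 = 32312/6561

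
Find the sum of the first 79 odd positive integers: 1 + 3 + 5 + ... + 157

Sum of first n odd numbers = n²
= 79²
= 6241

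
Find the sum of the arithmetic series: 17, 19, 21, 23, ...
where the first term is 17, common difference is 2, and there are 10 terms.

Sₙ = n/2 × (first + last)
Last term = a + (n-1)d = 17 + (10-1)×2 = 35
S_10 = 10/2 × (17 + 35)
S_10 = 10/2 × 52 = 260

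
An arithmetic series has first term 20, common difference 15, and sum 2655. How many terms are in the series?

Using S = n/2 × [2a + (n-1)d]
2655 = n/2 × [2(20) + (n-1)(15)]
2655 = n/2 × [40 + 15n - 15]
5310 = n × [25 + 15n]
15n² + (25)n - 5310 = 0
Discriminant: Δ = (25)² - 4(15)(-5310) = 625 + 318600 = 319225
√Δ = 565
n = [-(25) + √Δ] / (2·15) = (-25 + 565) / 30 = 540 / 30 = 18
(The negative root is discarded since n must be a positive integer.)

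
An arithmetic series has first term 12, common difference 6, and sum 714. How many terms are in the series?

Using S = n/2 × [2a + (n-1)d]
714 = n/2 × [2(12) + (n-1)(6)]
714 = n/2 × [24 + 6n - 6]
1428 = n × [18 + 6n]
6n² + (18)n - 1428 = 0
Discriminant: Δ = (18)² - 4(6)(-1428) = 324 + 34272 = 34596
√Δ = 186
n = [-(18) + √Δ] / (2·6) = (-18 + 186) / 12 = 168 / 12 = 14
(The negative root is discarded since n must be a positive integer.)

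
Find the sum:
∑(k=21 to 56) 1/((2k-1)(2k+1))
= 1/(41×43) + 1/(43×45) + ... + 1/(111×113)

Partial fractions: 1/((2k-1)(2k+1)) = (1/2)[1/(2k-1) - 1/(2k+1)]
The series telescopes:
= (1/2)[1/41 - 1/113]
= 36/4633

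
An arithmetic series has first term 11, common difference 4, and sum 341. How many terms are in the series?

Using S = n/2 × [2a + (n-1)d]
341 = n/2 × [2(11) + (n-1)(4)]
341 = n/2 × [22 + 4n - 4]
682 = n × [18 + 4n]
4n² + (18)n - 682 = 0
Discriminant: Δ = (18)² - 4(4)(-682) = 324 + 10912 = 11236
√Δ = 106
n = [-(18) + √Δ] / (2·4) = (-18 + 106) / 8 = 88 / 8 = 11
(The negative root is discarded since n must be a positive integer.)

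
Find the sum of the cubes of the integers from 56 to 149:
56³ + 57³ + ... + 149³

Use ∑_{k=1}^{n} k³ = [n(n+1)/2]², then subtract the first 55 terms.
∑_{k=1}^{149} k³ = [149×150/2]² = 11175² = 124880625
∑_{k=1}^{55} k³ = [55×56/2]² = 1540² = 2371600
∑_{k=56}^{149} k³ = 124880625 - 2371600 = 122509025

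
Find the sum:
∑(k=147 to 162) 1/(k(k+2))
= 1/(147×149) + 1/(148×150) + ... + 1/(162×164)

Partial fractions: 1/(k(k+2)) = (1/2)[1/k - 1/(k+2)]
Telescoping leaves the first two and last two terms:
= (1/2)[1/147 + 1/148 - 1/163 - 1/164]
= 48233/72697674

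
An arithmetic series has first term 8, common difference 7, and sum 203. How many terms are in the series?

Using S = n/2 × [2a + (n-1)d]
203 = n/2 × [2(8) + (n-1)(7)]
203 = n/2 × [16 + 7n - 7]
406 = n × [9 + 7n]
7n² + (9)n - 406 = 0
Discriminant: Δ = (9)² - 4(7)(-406) = 81 + 11368 = 11449
√Δ = 107
n = [-(9) + √Δ] / (2·7) = (-9 + 107) / 14 = 98 / 14 = 7
(The negative root is discarded since n must be a positive integer.)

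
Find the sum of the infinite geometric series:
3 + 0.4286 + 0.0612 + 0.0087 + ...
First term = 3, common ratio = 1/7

For |r| < 1, S = a / (1 - r)
S = 3 / (1 - (1/7))
S = 3 / (6/7)
S = 7/2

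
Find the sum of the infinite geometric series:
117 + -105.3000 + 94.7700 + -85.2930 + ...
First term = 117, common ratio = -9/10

For |r| < 1, S = a / (1 - r)
S = 117 / (1 - (-9/10))
S = 117 / (19/10)
S = 1170/19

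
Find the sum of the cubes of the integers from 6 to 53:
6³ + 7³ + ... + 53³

Use ∑_{k=1}^{n} k³ = [n(n+1)/2]², then subtract the first 5 terms.
∑_{k=1}^{53} k³ = [53×54/2]² = 1431² = 2047761
∑_{k=1}^{5} k³ = [5×6/2]² = 15² = 225
∑_{k=6}^{53} k³ = 2047761 - 225 = 2047536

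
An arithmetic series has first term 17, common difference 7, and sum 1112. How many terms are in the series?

Using S = n/2 × [2a + (n-1)d]
1112 = n/2 × [2(17) + (n-1)(7)]
1112 = n/2 × [34 + 7n - 7]
2224 = n × [27 + 7n]
7n² + (27)n - 2224 = 0
Discriminant: Δ = (27)² - 4(7)(-2224) = 729 + 62272 = 63001
√Δ = 251
n = [-(27) + √Δ] / (2·7) = (-27 + 251) / 14 = 224 / 14 = 16
(The negative root is discarded since n must be a positive integer.)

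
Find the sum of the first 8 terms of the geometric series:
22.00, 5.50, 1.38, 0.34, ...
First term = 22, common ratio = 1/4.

Sₙ = a(1 - rⁿ) / (1 - r)
S_8 = 22(1 - (1/4)^8) / (1 - (1/4))
S_8 = 22(1 - (1/65536)) / (3/4)
S_8 = 240295/8192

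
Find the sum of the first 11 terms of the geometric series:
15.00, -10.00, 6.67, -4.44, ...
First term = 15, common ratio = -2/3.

Sₙ = a(1 - rⁿ) / (1 - r)
S_11 = 15(1 - (-2/3)^11) / (1 - (-2/3))
S_11 = 15(1 - (-2048/177147)) / (5/3)
S_11 = 179195/19683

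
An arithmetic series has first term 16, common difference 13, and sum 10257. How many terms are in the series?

Using S = n/2 × [2a + (n-1)d]
10257 = n/2 × [2(16) + (n-1)(13)]
10257 = n/2 × [32 + 13n - 13]
20514 = n × [19 + 13n]
13n² + (19)n - 20514 = 0
Discriminant: Δ = (19)² - 4(13)(-20514) = 361 + 1066728 = 1067089
√Δ = 1033
n = [-(19) + √Δ] / (2·13) = (-19 + 1033) / 26 = 1014 / 26 = 39
(The negative root is discarded since n must be a positive integer.)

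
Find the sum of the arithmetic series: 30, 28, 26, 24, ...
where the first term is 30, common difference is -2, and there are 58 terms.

Sₙ = n/2 × (first + last)
Last term = a + (n-1)d = 30 + (58-1)×(-2) = -84
S_58 = 58/2 × (30 + (-84))
S_58 = 58/2 × (-54) = -1566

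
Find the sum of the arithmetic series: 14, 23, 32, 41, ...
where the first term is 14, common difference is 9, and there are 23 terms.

Sₙ = n/2 × (first + last)
Last term = a + (n-1)d = 14 + (23-1)×9 = 212
S_23 = 23/2 × (14 + 212)
S_23 = 23/2 × 226 = 2599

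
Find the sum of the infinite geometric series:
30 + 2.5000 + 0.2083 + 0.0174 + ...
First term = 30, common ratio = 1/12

For |r| < 1, S = a / (1 - r)
S = 30 / (1 - (1/12))
S = 30 / (11/12)
S = 360/11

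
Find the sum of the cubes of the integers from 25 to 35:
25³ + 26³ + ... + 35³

Use ∑_{k=1}^{n} k³ = [n(n+1)/2]², then subtract the first 24 terms.
∑_{k=1}^{35} k³ = [35×36/2]² = 630² = 396900
∑_{k=1}^{24} k³ = [24×25/2]² = 300² = 90000
∑_{k=25}^{35} k³ = 396900 - 90000 = 306900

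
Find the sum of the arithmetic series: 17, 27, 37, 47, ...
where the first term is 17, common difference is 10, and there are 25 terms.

Sₙ = n/2 × (first + last)
Last term = a + (n-1)d = 17 + (25-1)×10 = 257
S_25 = 25/2 × (17 + 257)
S_25 = 25/2 × 274 = 3425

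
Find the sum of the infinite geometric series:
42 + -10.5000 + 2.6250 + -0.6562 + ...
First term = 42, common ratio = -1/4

For |r| < 1, S = a / (1 - r)
S = 42 / (1 - (-1/4))
S = 42 / (5/4)
S = 168/5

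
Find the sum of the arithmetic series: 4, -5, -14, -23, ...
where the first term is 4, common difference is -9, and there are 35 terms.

Sₙ = n/2 × (first + last)
Last term = a + (n-1)d = 4 + (35-1)×(-9) = -302
S_35 = 35/2 × (4 + (-302))
S_35 = 35/2 × (-298) = -5215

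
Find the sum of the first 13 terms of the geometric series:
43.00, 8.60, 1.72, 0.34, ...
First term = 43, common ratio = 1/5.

Sₙ = a(1 - rⁿ) / (1 - r)
S_13 = 43(1 - (1/5)^13) / (1 - (1/5))
S_13 = 43(1 - (1/1220703125)) / (4/5)
S_13 = 13122558583/244140625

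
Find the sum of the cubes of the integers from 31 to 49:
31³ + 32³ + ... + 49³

Use ∑_{k=1}^{n} k³ = [n(n+1)/2]², then subtract the first 30 terms.
∑_{k=1}^{49} k³ = [49×50/2]² = 1225² = 1500625
∑_{k=1}^{30} k³ = [30×31/2]² = 465² = 216225
∑_{k=31}^{49} k³ = 1500625 - 216225 = 1284400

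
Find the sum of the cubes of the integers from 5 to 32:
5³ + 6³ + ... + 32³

Use ∑_{k=1}^{n} k³ = [n(n+1)/2]², then subtract the first 4 terms.
∑_{k=1}^{32} k³ = [32×33/2]² = 528² = 278784
∑_{k=1}^{4} k³ = [4×5/2]² = 10² = 100
∑_{k=5}^{32} k³ = 278784 - 100 = 278684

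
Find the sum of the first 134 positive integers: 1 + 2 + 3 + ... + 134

Formula: ∑k = n(n+1)/2
= 134×135/2
= 18090/2
= 9045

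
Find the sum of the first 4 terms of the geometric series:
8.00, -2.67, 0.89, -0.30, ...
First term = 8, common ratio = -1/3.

Sₙ = a(1 - rⁿ) / (1 - r)
S_4 = 8(1 - (-1/3)^4) / (1 - (-1/3))
S_4 = 8(1 - (1/81)) / (4/3)
S_4 = 160/27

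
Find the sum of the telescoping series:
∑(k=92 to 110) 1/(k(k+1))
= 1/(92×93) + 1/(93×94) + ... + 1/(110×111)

Partial fractions: 1/(k(k+1)) = 1/k - 1/(k+1)
The series telescopes:
= (1/92 - 1/93) + (1/93 - 1/94) + ... + (1/110 - 1/111)
= 1/92 - 1/111
= 19/10212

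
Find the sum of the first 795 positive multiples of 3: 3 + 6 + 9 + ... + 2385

Factor out 3: = 3(1 + 2 + ... + 795) = 3 × n(n+1)/2
= 3 × 795×796/2
= 3 × 316410
= 949230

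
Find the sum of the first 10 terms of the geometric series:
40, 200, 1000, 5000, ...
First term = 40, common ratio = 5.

Sₙ = a(1 - rⁿ) / (1 - r)
S_10 = 40(1 - 5^10) / (1 - 5)
S_10 = 40(1 - 9765625) / (-4)
S_10 = 97656240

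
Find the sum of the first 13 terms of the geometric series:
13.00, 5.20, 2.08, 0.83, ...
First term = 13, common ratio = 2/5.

Sₙ = a(1 - rⁿ) / (1 - r)
S_13 = 13(1 - (2/5)^13) / (1 - (2/5))
S_13 = 13(1 - (8192/1220703125)) / (3/5)
S_13 = 5289678043/244140625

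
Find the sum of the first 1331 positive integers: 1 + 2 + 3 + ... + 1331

Formula: ∑k = n(n+1)/2
= 1331×1332/2
= 1772892/2
= 886446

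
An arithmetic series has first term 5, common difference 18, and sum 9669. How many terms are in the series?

Using S = n/2 × [2a + (n-1)d]
9669 = n/2 × [2(5) + (n-1)(18)]
9669 = n/2 × [10 + 18n - 18]
19338 = n × [-8 + 18n]
18n² + (-8)n - 19338 = 0
Discriminant: Δ = (-8)² - 4(18)(-19338) = 64 + 1392336 = 1392400
√Δ = 1180
n = [-(-8) + √Δ] / (2·18) = (8 + 1180) / 36 = 1188 / 36 = 33
(The negative root is discarded since n must be a positive integer.)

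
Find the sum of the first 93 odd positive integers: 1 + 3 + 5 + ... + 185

Sum of first n odd numbers = n²
= 93²
= 8649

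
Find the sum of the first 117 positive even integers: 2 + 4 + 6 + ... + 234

Sum of first n even numbers = n(n+1)
= 117×118
= 13806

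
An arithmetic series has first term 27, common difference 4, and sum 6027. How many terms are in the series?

Using S = n/2 × [2a + (n-1)d]
6027 = n/2 × [2(27) + (n-1)(4)]
6027 = n/2 × [54 + 4n - 4]
12054 = n × [50 + 4n]
4n² + (50)n - 12054 = 0
Discriminant: Δ = (50)² - 4(4)(-12054) = 2500 + 192864 = 195364
√Δ = 442
n = [-(50) + √Δ] / (2·4) = (-50 + 442) / 8 = 392 / 8 = 49
(The negative root is discarded since n must be a positive integer.)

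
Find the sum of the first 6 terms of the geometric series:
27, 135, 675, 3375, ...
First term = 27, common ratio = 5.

Sₙ = a(1 - rⁿ) / (1 - r)
S_6 = 27(1 - 5^6) / (1 - 5)
S_6 = 27(1 - 15625) / (-4)
S_6 = 105462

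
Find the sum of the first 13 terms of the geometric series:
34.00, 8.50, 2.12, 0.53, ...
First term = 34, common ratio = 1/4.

Sₙ = a(1 - rⁿ) / (1 - r)
S_13 = 34(1 - (1/4)^13) / (1 - (1/4))
S_13 = 34(1 - (1/67108864)) / (3/4)
S_13 = 380283557/8388608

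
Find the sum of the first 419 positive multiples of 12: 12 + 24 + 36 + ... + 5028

Factor out 12: = 12(1 + 2 + ... + 419) = 12 × n(n+1)/2
= 12 × 419×420/2
= 12 × 87990
= 1055880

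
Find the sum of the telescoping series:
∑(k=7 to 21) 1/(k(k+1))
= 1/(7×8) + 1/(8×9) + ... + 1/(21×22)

Partial fractions: 1/(k(k+1)) = 1/k - 1/(k+1)
The series telescopes:
= (1/7 - 1/8) + (1/8 - 1/9) + ... + (1/21 - 1/22)
= 1/7 - 1/22
= 15/154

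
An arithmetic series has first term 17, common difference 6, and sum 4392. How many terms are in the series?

Using S = n/2 × [2a + (n-1)d]
4392 = n/2 × [2(17) + (n-1)(6)]
4392 = n/2 × [34 + 6n - 6]
8784 = n × [28 + 6n]
6n² + (28)n - 8784 = 0
Discriminant: Δ = (28)² - 4(6)(-8784) = 784 + 210816 = 211600
√Δ = 460
n = [-(28) + √Δ] / (2·6) = (-28 + 460) / 12 = 432 / 12 = 36
(The negative root is discarded since n must be a positive integer.)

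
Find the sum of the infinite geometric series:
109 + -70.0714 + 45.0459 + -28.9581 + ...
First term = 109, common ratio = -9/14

For |r| < 1, S = a / (1 - r)
S = 109 / (1 - (-9/14))
S = 109 / (23/14)
S = 1526/23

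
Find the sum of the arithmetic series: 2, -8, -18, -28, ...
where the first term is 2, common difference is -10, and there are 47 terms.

Sₙ = n/2 × (first + last)
Last term = a + (n-1)d = 2 + (47-1)×(-10) = -458
S_47 = 47/2 × (2 + (-458))
S_47 = 47/2 × (-456) = -10716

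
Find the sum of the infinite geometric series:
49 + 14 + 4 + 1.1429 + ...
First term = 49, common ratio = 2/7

For |r| < 1, S = a / (1 - r)
S = 49 / (1 - (2/7))
S = 49 / (5/7)
S = 343/5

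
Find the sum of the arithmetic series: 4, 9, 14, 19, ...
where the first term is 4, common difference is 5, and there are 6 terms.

Sₙ = n/2 × (first + last)
Last term = a + (n-1)d = 4 + (6-1)×5 = 29
S_6 = 6/2 × (4 + 29)
S_6 = 6/2 × 33 = 99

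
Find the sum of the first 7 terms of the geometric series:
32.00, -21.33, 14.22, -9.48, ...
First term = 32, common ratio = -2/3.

Sₙ = a(1 - rⁿ) / (1 - r)
S_7 = 32(1 - (-2/3)^7) / (1 - (-2/3))
S_7 = 32(1 - (-128/2187)) / (5/3)
S_7 = 14816/729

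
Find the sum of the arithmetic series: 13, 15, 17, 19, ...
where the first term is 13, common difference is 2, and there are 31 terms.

Sₙ = n/2 × (first + last)
Last term = a + (n-1)d = 13 + (31-1)×2 = 73
S_31 = 31/2 × (13 + 73)
S_31 = 31/2 × 86 = 1333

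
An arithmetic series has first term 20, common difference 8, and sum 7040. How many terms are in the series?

Using S = n/2 × [2a + (n-1)d]
7040 = n/2 × [2(20) + (n-1)(8)]
7040 = n/2 × [40 + 8n - 8]
14080 = n × [32 + 8n]
8n² + (32)n - 14080 = 0
Discriminant: Δ = (32)² - 4(8)(-14080) = 1024 + 450560 = 451584
√Δ = 672
n = [-(32) + √Δ] / (2·8) = (-32 + 672) / 16 = 640 / 16 = 40
(The negative root is discarded since n must be a positive integer.)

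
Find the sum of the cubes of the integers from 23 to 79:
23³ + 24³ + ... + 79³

Use ∑_{k=1}^{n} k³ = [n(n+1)/2]², then subtract the first 22 terms.
∑_{k=1}^{79} k³ = [79×80/2]² = 3160² = 9985600
∑_{k=1}^{22} k³ = [22×23/2]² = 253² = 64009
∑_{k=23}^{79} k³ = 9985600 - 64009 = 9921591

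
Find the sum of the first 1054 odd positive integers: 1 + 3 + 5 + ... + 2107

Sum of first n odd numbers = n²
= 1054²
= 1110916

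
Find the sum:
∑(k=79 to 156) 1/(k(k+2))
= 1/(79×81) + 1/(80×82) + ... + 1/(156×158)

Partial fractions: 1/(k(k+2)) = (1/2)[1/k - 1/(k+2)]
Telescoping leaves the first two and last two terms:
= (1/2)[1/79 + 1/80 - 1/157 - 1/158]
= 12363/1984480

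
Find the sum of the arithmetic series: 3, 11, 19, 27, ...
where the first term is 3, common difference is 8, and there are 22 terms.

Sₙ = n/2 × (first + last)
Last term = a + (n-1)d = 3 + (22-1)×8 = 171
S_22 = 22/2 × (3 + 171)
S_22 = 22/2 × 174 = 1914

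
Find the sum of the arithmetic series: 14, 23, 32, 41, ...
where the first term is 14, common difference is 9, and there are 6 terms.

Sₙ = n/2 × (first + last)
Last term = a + (n-1)d = 14 + (6-1)×9 = 59
S_6 = 6/2 × (14 + 59)
S_6 = 6/2 × 73 = 219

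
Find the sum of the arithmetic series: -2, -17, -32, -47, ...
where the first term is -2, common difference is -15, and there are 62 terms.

Sₙ = n/2 × (first + last)
Last term = a + (n-1)d = -2 + (62-1)×(-15) = -917
S_62 = 62/2 × (-2 + (-917))
S_62 = 62/2 × (-919) = -28489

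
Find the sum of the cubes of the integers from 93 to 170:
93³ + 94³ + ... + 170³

Use ∑_{k=1}^{n} k³ = [n(n+1)/2]², then subtract the first 92 terms.
∑_{k=1}^{170} k³ = [170×171/2]² = 14535² = 211266225
∑_{k=1}^{92} k³ = [92×93/2]² = 4278² = 18301284
∑_{k=93}^{170} k³ = 211266225 - 18301284 = 192964941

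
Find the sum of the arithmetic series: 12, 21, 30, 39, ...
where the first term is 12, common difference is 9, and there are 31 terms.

Sₙ = n/2 × (first + last)
Last term = a + (n-1)d = 12 + (31-1)×9 = 282
S_31 = 31/2 × (12 + 282)
S_31 = 31/2 × 294 = 4557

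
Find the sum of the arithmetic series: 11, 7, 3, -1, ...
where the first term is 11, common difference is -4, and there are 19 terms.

Sₙ = n/2 × (first + last)
Last term = a + (n-1)d = 11 + (19-1)×(-4) = -61
S_19 = 19/2 × (11 + (-61))
S_19 = 19/2 × (-50) = -475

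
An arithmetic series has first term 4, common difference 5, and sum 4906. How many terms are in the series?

Using S = n/2 × [2a + (n-1)d]
4906 = n/2 × [2(4) + (n-1)(5)]
4906 = n/2 × [8 + 5n - 5]
9812 = n × [3 + 5n]
5n² + (3)n - 9812 = 0
Discriminant: Δ = (3)² - 4(5)(-9812) = 9 + 196240 = 196249
√Δ = 443
n = [-(3) + √Δ] / (2·5) = (-3 + 443) / 10 = 440 / 10 = 44
(The negative root is discarded since n must be a positive integer.)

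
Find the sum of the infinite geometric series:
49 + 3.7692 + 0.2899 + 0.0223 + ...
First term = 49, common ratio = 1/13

For |r| < 1, S = a / (1 - r)
S = 49 / (1 - (1/13))
S = 49 / (12/13)
S = 637/12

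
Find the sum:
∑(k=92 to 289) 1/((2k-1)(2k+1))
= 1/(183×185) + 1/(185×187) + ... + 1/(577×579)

Partial fractions: 1/((2k-1)(2k+1)) = (1/2)[1/(2k-1) - 1/(2k+1)]
The series telescopes:
= (1/2)[1/183 - 1/579]
= 22/11773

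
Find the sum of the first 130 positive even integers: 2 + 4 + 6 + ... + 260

Sum of first n even numbers = n(n+1)
= 130×131
= 17030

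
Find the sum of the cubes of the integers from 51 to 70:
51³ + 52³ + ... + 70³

Use ∑_{k=1}^{n} k³ = [n(n+1)/2]², then subtract the first 50 terms.
∑_{k=1}^{70} k³ = [70×71/2]² = 2485² = 6175225
∑_{k=1}^{50} k³ = [50×51/2]² = 1275² = 1625625
∑_{k=51}^{70} k³ = 6175225 - 1625625 = 4549600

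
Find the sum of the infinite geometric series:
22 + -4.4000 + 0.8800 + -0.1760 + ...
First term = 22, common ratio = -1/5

For |r| < 1, S = a / (1 - r)
S = 22 / (1 - (-1/5))
S = 22 / (6/5)
S = 55/3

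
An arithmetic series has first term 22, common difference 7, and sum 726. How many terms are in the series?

Using S = n/2 × [2a + (n-1)d]
726 = n/2 × [2(22) + (n-1)(7)]
726 = n/2 × [44 + 7n - 7]
1452 = n × [37 + 7n]
7n² + (37)n - 1452 = 0
Discriminant: Δ = (37)² - 4(7)(-1452) = 1369 + 40656 = 42025
√Δ = 205
n = [-(37) + √Δ] / (2·7) = (-37 + 205) / 14 = 168 / 14 = 12
(The negative root is discarded since n must be a positive integer.)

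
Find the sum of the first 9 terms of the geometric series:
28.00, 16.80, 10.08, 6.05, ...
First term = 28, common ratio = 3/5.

Sₙ = a(1 - rⁿ) / (1 - r)
S_9 = 28(1 - (3/5)^9) / (1 - (3/5))
S_9 = 28(1 - (19683/1953125)) / (2/5)
S_9 = 27068188/390625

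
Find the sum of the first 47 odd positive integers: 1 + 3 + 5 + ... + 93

Sum of first n odd numbers = n²
= 47²
= 2209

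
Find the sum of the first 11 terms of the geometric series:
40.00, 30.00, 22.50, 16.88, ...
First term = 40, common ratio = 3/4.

Sₙ = a(1 - rⁿ) / (1 - r)
S_11 = 40(1 - (3/4)^11) / (1 - (3/4))
S_11 = 40(1 - (177147/4194304)) / (1/4)
S_11 = 20085785/131072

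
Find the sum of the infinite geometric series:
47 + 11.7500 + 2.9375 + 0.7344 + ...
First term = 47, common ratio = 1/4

For |r| < 1, S = a / (1 - r)
S = 47 / (1 - (1/4))
S = 47 / (3/4)
S = 188/3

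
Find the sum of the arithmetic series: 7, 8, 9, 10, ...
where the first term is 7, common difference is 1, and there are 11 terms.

Sₙ = n/2 × (first + last)
Last term = a + (n-1)d = 7 + (11-1)×1 = 17
S_11 = 11/2 × (7 + 17)
S_11 = 11/2 × 24 = 132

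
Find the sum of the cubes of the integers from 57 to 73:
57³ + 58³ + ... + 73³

Use ∑_{k=1}^{n} k³ = [n(n+1)/2]², then subtract the first 56 terms.
∑_{k=1}^{73} k³ = [73×74/2]² = 2701² = 7295401
∑_{k=1}^{56} k³ = [56×57/2]² = 1596² = 2547216
∑_{k=57}^{73} k³ = 7295401 - 2547216 = 4748185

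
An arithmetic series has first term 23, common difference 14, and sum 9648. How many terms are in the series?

Using S = n/2 × [2a + (n-1)d]
9648 = n/2 × [2(23) + (n-1)(14)]
9648 = n/2 × [46 + 14n - 14]
19296 = n × [32 + 14n]
14n² + (32)n - 19296 = 0
Discriminant: Δ = (32)² - 4(14)(-19296) = 1024 + 1080576 = 1081600
√Δ = 1040
n = [-(32) + √Δ] / (2·14) = (-32 + 1040) / 28 = 1008 / 28 = 36
(The negative root is discarded since n must be a positive integer.)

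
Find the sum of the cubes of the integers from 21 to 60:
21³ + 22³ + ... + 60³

Use ∑_{k=1}^{n} k³ = [n(n+1)/2]², then subtract the first 20 terms.
∑_{k=1}^{60} k³ = [60×61/2]² = 1830² = 3348900
∑_{k=1}^{20} k³ = [20×21/2]² = 210² = 44100
∑_{k=21}^{60} k³ = 3348900 - 44100 = 3304800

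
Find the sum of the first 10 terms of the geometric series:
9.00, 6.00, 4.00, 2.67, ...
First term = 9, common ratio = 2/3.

Sₙ = a(1 - rⁿ) / (1 - r)
S_10 = 9(1 - (2/3)^10) / (1 - (2/3))
S_10 = 9(1 - (1024/59049)) / (1/3)
S_10 = 58025/2187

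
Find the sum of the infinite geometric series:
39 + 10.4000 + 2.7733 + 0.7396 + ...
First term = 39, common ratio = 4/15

For |r| < 1, S = a / (1 - r)
S = 39 / (1 - (4/15))
S = 39 / (11/15)
S = 585/11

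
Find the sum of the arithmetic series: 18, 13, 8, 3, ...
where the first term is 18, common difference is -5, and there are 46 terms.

Sₙ = n/2 × (first + last)
Last term = a + (n-1)d = 18 + (46-1)×(-5) = -207
S_46 = 46/2 × (18 + (-207))
S_46 = 46/2 × (-189) = -4347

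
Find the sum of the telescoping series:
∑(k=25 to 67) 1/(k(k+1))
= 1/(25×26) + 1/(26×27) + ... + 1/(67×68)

Partial fractions: 1/(k(k+1)) = 1/k - 1/(k+1)
The series telescopes:
= (1/25 - 1/26) + (1/26 - 1/27) + ... + (1/67 - 1/68)
= 1/25 - 1/68
= 43/1700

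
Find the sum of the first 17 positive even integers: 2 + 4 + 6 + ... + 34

Sum of first n even numbers = n(n+1)
= 17×18
= 306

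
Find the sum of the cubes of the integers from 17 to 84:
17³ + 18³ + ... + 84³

Use ∑_{k=1}^{n} k³ = [n(n+1)/2]², then subtract the first 16 terms.
∑_{k=1}^{84} k³ = [84×85/2]² = 3570² = 12744900
∑_{k=1}^{16} k³ = [16×17/2]² = 136² = 18496
∑_{k=17}^{84} k³ = 12744900 - 18496 = 12726404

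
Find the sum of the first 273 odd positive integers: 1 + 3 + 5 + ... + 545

Sum of first n odd numbers = n²
= 273²
= 74529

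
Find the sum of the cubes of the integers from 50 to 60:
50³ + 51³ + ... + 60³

Use ∑_{k=1}^{n} k³ = [n(n+1)/2]², then subtract the first 49 terms.
∑_{k=1}^{60} k³ = [60×61/2]² = 1830² = 3348900
∑_{k=1}^{49} k³ = [49×50/2]² = 1225² = 1500625
∑_{k=50}^{60} k³ = 3348900 - 1500625 = 1848275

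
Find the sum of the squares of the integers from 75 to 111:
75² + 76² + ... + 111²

Use ∑_{k=1}^{n} k² = n(n+1)(2n+1)/6, then subtract the first 74 terms.
∑_{k=1}^{111} k² = 111×112×223/6 = 462056
∑_{k=1}^{74} k² = 74×75×149/6 = 137825
∑_{k=75}^{111} k² = 462056 - 137825 = 324231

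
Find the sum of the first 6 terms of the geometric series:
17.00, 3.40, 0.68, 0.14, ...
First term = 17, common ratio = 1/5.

Sₙ = a(1 - rⁿ) / (1 - r)
S_6 = 17(1 - (1/5)^6) / (1 - (1/5))
S_6 = 17(1 - (1/15625)) / (4/5)
S_6 = 66402/3125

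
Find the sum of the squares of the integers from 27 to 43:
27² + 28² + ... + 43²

Use ∑_{k=1}^{n} k² = n(n+1)(2n+1)/6, then subtract the first 26 terms.
∑_{k=1}^{43} k² = 43×44×87/6 = 27434
∑_{k=1}^{26} k² = 26×27×53/6 = 6201
∑_{k=27}^{43} k² = 27434 - 6201 = 21233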